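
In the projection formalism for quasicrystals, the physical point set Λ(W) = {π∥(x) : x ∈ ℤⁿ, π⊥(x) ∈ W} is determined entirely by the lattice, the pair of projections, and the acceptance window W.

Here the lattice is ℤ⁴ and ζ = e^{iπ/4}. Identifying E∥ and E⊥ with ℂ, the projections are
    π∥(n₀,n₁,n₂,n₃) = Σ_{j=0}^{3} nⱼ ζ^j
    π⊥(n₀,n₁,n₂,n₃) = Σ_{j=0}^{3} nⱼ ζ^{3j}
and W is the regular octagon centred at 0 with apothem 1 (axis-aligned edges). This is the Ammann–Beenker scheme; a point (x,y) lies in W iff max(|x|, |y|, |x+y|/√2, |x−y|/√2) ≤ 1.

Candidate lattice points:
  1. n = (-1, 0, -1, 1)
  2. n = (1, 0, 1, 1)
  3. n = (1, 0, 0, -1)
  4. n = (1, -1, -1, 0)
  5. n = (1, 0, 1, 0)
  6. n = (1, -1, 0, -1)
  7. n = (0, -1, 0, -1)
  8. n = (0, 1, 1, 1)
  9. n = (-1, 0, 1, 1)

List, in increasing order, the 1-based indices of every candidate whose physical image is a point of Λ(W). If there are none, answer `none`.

3, 8, 9

π⊥(n) = n₀ + n₁ζ³ + n₂ζ⁶ + n₃ζ⁹ where ζ = e^{iπ/4}.
candidate 1: n = (-1, 0, -1, 1) → π⊥ ≈ (-0.2929, +1.7071); max(|x|,|y|,|x±y|/√2) = 1.7071 > 1 ⇒ ∉ W
candidate 2: n = (1, 0, 1, 1) → π⊥ ≈ (+1.7071, -0.2929); max(|x|,|y|,|x±y|/√2) = 1.7071 > 1 ⇒ ∉ W
candidate 3: n = (1, 0, 0, -1) → π⊥ ≈ (+0.2929, -0.7071); max(|x|,|y|,|x±y|/√2) = 0.7071 ≤ 1 ⇒ ∈ W
candidate 4: n = (1, -1, -1, 0) → π⊥ ≈ (+1.7071, +0.2929); max(|x|,|y|,|x±y|/√2) = 1.7071 > 1 ⇒ ∉ W
candidate 5: n = (1, 0, 1, 0) → π⊥ ≈ (+1.0000, -1.0000); max(|x|,|y|,|x±y|/√2) = 1.4142 > 1 ⇒ ∉ W
candidate 6: n = (1, -1, 0, -1) → π⊥ ≈ (+1.0000, -1.4142); max(|x|,|y|,|x±y|/√2) = 1.7071 > 1 ⇒ ∉ W
candidate 7: n = (0, -1, 0, -1) → π⊥ ≈ (+0.0000, -1.4142); max(|x|,|y|,|x±y|/√2) = 1.4142 > 1 ⇒ ∉ W
candidate 8: n = (0, 1, 1, 1) → π⊥ ≈ (+0.0000, +0.4142); max(|x|,|y|,|x±y|/√2) = 0.4142 ≤ 1 ⇒ ∈ W
candidate 9: n = (-1, 0, 1, 1) → π⊥ ≈ (-0.2929, -0.2929); max(|x|,|y|,|x±y|/√2) = 0.4142 ≤ 1 ⇒ ∈ W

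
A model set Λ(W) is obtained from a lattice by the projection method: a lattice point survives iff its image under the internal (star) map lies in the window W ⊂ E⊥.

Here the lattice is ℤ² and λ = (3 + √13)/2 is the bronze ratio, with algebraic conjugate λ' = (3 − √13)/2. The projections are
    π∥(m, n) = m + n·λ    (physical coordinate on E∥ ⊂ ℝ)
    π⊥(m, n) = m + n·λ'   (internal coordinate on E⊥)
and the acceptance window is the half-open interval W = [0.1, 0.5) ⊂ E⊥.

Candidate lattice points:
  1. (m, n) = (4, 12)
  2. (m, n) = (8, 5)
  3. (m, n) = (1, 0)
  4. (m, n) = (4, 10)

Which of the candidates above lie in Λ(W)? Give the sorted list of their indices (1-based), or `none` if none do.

1

Numerically λ ≈ 3.30278 and λ' = −1/λ ≈ -0.30278.
[1] lift (4,12): star map gives 0.36669; window check 0.1 ≤ 0.36669 < 0.5 is true → IN Λ
[2] lift (8,5): star map gives 6.48612; window check 0.1 ≤ 6.48612 < 0.5 is false → out
[3] lift (1,0): star map gives 1.00000; window check 0.1 ≤ 1.00000 < 0.5 is false → out
[4] lift (4,10): star map gives 0.97224; window check 0.1 ≤ 0.97224 < 0.5 is false → out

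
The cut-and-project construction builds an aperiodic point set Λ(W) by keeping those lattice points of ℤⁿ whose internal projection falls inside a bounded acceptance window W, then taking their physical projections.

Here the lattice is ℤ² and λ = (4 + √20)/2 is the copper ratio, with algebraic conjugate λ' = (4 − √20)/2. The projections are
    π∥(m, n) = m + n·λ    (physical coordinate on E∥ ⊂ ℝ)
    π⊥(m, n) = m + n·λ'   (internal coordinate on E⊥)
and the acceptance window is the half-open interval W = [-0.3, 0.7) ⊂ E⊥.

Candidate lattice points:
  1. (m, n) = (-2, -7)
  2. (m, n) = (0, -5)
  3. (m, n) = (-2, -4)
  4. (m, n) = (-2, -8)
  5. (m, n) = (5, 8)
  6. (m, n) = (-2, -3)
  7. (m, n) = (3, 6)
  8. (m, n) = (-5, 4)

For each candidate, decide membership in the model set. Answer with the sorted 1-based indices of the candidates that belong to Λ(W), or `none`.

Numerically λ ≈ 4.236068 and λ' = −1/λ ≈ -0.236068.
candidate 1: (m,n)=(-2,-7) → π∥ = -2-7·λ ≈ -31.652476, π⊥ = -2-7·λ' ≈ -0.347524 ∉ [-0.3, 0.7) ⇒ out
candidate 2: (m,n)=(0,-5) → π∥ = 0-5·λ ≈ -21.180340, π⊥ = 0-5·λ' ≈ 1.180340 ∉ [-0.3, 0.7) ⇒ out
candidate 3: (m,n)=(-2,-4) → π∥ = -2-4·λ ≈ -18.944272, π⊥ = -2-4·λ' ≈ -1.055728 ∉ [-0.3, 0.7) ⇒ out
candidate 4: (m,n)=(-2,-8) → π∥ = -2-8·λ ≈ -35.888544, π⊥ = -2-8·λ' ≈ -0.111456 ∈ [-0.3, 0.7) ⇒ IN Λ
candidate 5: (m,n)=(5,8) → π∥ = 5+8·λ ≈ 38.888544, π⊥ = 5+8·λ' ≈ 3.111456 ∉ [-0.3, 0.7) ⇒ out
candidate 6: (m,n)=(-2,-3) → π∥ = -2-3·λ ≈ -14.708204, π⊥ = -2-3·λ' ≈ -1.291796 ∉ [-0.3, 0.7) ⇒ out
candidate 7: (m,n)=(3,6) → π∥ = 3+6·λ ≈ 28.416408, π⊥ = 3+6·λ' ≈ 1.583592 ∉ [-0.3, 0.7) ⇒ out
candidate 8: (m,n)=(-5,4) → π∥ = -5+4·λ ≈ 11.944272, π⊥ = -5+4·λ' ≈ -5.944272 ∉ [-0.3, 0.7) ⇒ out

4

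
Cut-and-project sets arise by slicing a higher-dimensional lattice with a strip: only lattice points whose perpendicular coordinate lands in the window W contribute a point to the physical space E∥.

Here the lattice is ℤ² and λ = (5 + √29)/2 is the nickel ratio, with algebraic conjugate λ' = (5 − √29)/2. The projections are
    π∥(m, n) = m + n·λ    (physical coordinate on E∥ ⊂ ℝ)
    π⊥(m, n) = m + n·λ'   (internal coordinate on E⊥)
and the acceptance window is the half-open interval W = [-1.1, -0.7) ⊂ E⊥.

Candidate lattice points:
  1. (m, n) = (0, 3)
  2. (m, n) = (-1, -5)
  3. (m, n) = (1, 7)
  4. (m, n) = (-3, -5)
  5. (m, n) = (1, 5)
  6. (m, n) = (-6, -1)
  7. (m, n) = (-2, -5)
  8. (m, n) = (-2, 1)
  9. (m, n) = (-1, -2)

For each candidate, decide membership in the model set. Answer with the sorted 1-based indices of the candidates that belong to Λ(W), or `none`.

7

Compute λ' = (5−√29)/2 = -0.19258, so π⊥(m,n) = m -0.19258·n.
candidate 1: (m,n)=(0,3) → π∥ = 0+3·λ ≈ 15.57775, π⊥ = 0+3·λ' ≈ -0.57775 ∉ [-1.1, -0.7) ⇒ out
candidate 2: (m,n)=(-1,-5) → π∥ = -1-5·λ ≈ -26.96291, π⊥ = -1-5·λ' ≈ -0.03709 ∉ [-1.1, -0.7) ⇒ out
candidate 3: (m,n)=(1,7) → π∥ = 1+7·λ ≈ 37.34808, π⊥ = 1+7·λ' ≈ -0.34808 ∉ [-1.1, -0.7) ⇒ out
candidate 4: (m,n)=(-3,-5) → π∥ = -3-5·λ ≈ -28.96291, π⊥ = -3-5·λ' ≈ -2.03709 ∉ [-1.1, -0.7) ⇒ out
candidate 5: (m,n)=(1,5) → π∥ = 1+5·λ ≈ 26.96291, π⊥ = 1+5·λ' ≈ 0.03709 ∉ [-1.1, -0.7) ⇒ out
candidate 6: (m,n)=(-6,-1) → π∥ = -6-1·λ ≈ -11.19258, π⊥ = -6-1·λ' ≈ -5.80742 ∉ [-1.1, -0.7) ⇒ out
candidate 7: (m,n)=(-2,-5) → π∥ = -2-5·λ ≈ -27.96291, π⊥ = -2-5·λ' ≈ -1.03709 ∈ [-1.1, -0.7) ⇒ IN Λ
candidate 8: (m,n)=(-2,1) → π∥ = -2+1·λ ≈ 3.19258, π⊥ = -2+1·λ' ≈ -2.19258 ∉ [-1.1, -0.7) ⇒ out
candidate 9: (m,n)=(-1,-2) → π∥ = -1-2·λ ≈ -11.38516, π⊥ = -1-2·λ' ≈ -0.61484 ∉ [-1.1, -0.7) ⇒ out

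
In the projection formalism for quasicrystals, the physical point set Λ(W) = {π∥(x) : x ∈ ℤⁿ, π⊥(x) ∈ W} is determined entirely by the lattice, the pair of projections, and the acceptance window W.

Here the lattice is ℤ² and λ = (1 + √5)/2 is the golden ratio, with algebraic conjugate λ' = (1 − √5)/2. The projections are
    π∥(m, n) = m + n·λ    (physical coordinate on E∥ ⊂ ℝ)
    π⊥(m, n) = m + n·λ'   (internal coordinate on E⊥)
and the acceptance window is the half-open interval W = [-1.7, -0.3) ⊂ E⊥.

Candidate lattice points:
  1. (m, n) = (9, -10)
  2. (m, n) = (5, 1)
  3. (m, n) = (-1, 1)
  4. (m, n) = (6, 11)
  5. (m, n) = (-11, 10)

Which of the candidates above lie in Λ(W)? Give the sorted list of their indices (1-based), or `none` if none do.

Compute λ' = (1−√5)/2 = -0.61803, so π⊥(m,n) = m -0.61803·n.
[1] lift (9,-10): star map gives 15.18034; window check -1.7 ≤ 15.18034 < -0.3 is false → out
[2] lift (5,1): star map gives 4.38197; window check -1.7 ≤ 4.38197 < -0.3 is false → out
[3] lift (-1,1): star map gives -1.61803; window check -1.7 ≤ -1.61803 < -0.3 is true → IN Λ
[4] lift (6,11): star map gives -0.79837; window check -1.7 ≤ -0.79837 < -0.3 is true → IN Λ
[5] lift (-11,10): star map gives -17.18034; window check -1.7 ≤ -17.18034 < -0.3 is false → out

3, 4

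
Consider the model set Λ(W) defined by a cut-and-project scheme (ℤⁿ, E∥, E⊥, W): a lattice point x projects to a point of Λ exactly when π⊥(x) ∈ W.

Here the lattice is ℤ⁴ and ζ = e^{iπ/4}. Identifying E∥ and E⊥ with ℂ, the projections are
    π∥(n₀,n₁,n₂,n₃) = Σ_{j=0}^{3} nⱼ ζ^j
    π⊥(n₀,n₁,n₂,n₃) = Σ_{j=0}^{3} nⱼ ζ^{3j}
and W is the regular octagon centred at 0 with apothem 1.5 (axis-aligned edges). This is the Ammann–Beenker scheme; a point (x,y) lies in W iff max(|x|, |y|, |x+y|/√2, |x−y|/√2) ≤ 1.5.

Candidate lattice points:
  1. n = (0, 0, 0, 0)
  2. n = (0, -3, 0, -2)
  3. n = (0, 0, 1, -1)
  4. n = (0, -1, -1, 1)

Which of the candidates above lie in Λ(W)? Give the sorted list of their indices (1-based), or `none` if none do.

1

π⊥(n) = n₀ + n₁ζ³ + n₂ζ⁶ + n₃ζ⁹ where ζ = e^{iπ/4}.
#1 (0, 0, 0, 0): internal (0.0000, 0.0000); octagon support 0.0000 vs apothem 1.5 → ∈ W
#2 (0, -3, 0, -2): internal (0.7071, -3.5355); octagon support 3.5355 vs apothem 1.5 → ∉ W
#3 (0, 0, 1, -1): internal (-0.7071, -1.7071); octagon support 1.7071 vs apothem 1.5 → ∉ W
#4 (0, -1, -1, 1): internal (1.4142, 1.0000); octagon support 1.7071 vs apothem 1.5 → ∉ W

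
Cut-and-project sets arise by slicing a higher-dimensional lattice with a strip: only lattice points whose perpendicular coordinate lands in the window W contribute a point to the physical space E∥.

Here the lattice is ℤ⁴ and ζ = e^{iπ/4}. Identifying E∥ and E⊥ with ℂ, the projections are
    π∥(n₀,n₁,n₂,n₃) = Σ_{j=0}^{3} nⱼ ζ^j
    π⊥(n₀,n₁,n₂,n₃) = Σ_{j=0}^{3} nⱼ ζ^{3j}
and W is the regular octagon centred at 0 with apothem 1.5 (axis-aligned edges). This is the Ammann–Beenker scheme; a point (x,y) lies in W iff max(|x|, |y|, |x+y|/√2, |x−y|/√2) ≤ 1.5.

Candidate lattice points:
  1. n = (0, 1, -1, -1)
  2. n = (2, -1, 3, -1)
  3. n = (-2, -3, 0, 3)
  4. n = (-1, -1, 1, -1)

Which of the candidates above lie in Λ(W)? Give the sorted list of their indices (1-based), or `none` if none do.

π⊥(n) = n₀ + n₁ζ³ + n₂ζ⁶ + n₃ζ⁹ where ζ = e^{iπ/4}.
#1 (0, 1, -1, -1): internal (-1.41421, 1.00000); octagon support 1.70711 vs apothem 1.5 → ∉ W
#2 (2, -1, 3, -1): internal (2.00000, -4.41421); octagon support 4.53553 vs apothem 1.5 → ∉ W
#3 (-2, -3, 0, 3): internal (2.24264, 0.00000); octagon support 2.24264 vs apothem 1.5 → ∉ W
#4 (-1, -1, 1, -1): internal (-1.00000, -2.41421); octagon support 2.41421 vs apothem 1.5 → ∉ W

none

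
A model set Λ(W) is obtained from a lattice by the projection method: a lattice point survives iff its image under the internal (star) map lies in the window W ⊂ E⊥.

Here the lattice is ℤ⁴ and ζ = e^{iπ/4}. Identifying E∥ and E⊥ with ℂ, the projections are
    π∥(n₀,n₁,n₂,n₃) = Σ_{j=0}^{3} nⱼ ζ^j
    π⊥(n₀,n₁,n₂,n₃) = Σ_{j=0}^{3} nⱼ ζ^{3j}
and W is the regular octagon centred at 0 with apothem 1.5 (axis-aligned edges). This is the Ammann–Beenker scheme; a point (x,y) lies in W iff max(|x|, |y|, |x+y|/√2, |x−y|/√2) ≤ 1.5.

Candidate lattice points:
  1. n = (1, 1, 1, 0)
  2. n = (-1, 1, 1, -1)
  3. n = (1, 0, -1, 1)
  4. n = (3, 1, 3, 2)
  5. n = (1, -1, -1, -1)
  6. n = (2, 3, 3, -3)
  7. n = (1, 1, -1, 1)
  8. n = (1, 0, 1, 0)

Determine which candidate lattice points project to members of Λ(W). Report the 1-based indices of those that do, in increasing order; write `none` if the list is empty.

With ζ = e^{iπ/4} the internal vectors are ζ^0,ζ^3,ζ^6,ζ^9.
#1 (1, 1, 1, 0): internal (0.29289, -0.29289); octagon support 0.41421 vs apothem 1.5 → ∈ W
#2 (-1, 1, 1, -1): internal (-2.41421, -1.00000); octagon support 2.41421 vs apothem 1.5 → ∉ W
#3 (1, 0, -1, 1): internal (1.70711, 1.70711); octagon support 2.41421 vs apothem 1.5 → ∉ W
#4 (3, 1, 3, 2): internal (3.70711, -0.87868); octagon support 3.70711 vs apothem 1.5 → ∉ W
#5 (1, -1, -1, -1): internal (1.00000, -0.41421); octagon support 1.00000 vs apothem 1.5 → ∈ W
#6 (2, 3, 3, -3): internal (-2.24264, -3.00000); octagon support 3.70711 vs apothem 1.5 → ∉ W
#7 (1, 1, -1, 1): internal (1.00000, 2.41421); octagon support 2.41421 vs apothem 1.5 → ∉ W
#8 (1, 0, 1, 0): internal (1.00000, -1.00000); octagon support 1.41421 vs apothem 1.5 → ∈ W

1, 5, 8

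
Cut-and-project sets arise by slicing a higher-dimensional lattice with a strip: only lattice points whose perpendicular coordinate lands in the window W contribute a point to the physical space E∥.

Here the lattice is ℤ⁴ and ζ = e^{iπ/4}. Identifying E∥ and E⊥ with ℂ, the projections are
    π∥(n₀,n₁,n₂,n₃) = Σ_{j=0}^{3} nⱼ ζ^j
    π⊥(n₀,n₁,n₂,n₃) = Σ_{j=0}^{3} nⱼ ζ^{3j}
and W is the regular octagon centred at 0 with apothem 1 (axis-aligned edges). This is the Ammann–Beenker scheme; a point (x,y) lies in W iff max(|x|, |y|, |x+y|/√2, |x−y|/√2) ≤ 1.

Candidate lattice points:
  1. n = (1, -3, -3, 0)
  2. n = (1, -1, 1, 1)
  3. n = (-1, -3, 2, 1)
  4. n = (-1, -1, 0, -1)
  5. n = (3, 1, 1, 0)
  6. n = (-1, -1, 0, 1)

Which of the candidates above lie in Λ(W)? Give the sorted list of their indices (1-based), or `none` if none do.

With ζ = e^{iπ/4} the internal vectors are ζ^0,ζ^3,ζ^6,ζ^9.
candidate 1: n = (1, -3, -3, 0) → π⊥ ≈ (+3.12132, +0.87868); max(|x|,|y|,|x±y|/√2) = 3.12132 > 1 ⇒ ∉ W
candidate 2: n = (1, -1, 1, 1) → π⊥ ≈ (+2.41421, -1.00000); max(|x|,|y|,|x±y|/√2) = 2.41421 > 1 ⇒ ∉ W
candidate 3: n = (-1, -3, 2, 1) → π⊥ ≈ (+1.82843, -3.41421); max(|x|,|y|,|x±y|/√2) = 3.70711 > 1 ⇒ ∉ W
candidate 4: n = (-1, -1, 0, -1) → π⊥ ≈ (-1.00000, -1.41421); max(|x|,|y|,|x±y|/√2) = 1.70711 > 1 ⇒ ∉ W
candidate 5: n = (3, 1, 1, 0) → π⊥ ≈ (+2.29289, -0.29289); max(|x|,|y|,|x±y|/√2) = 2.29289 > 1 ⇒ ∉ W
candidate 6: n = (-1, -1, 0, 1) → π⊥ ≈ (+0.41421, +0.00000); max(|x|,|y|,|x±y|/√2) = 0.41421 ≤ 1 ⇒ ∈ W

6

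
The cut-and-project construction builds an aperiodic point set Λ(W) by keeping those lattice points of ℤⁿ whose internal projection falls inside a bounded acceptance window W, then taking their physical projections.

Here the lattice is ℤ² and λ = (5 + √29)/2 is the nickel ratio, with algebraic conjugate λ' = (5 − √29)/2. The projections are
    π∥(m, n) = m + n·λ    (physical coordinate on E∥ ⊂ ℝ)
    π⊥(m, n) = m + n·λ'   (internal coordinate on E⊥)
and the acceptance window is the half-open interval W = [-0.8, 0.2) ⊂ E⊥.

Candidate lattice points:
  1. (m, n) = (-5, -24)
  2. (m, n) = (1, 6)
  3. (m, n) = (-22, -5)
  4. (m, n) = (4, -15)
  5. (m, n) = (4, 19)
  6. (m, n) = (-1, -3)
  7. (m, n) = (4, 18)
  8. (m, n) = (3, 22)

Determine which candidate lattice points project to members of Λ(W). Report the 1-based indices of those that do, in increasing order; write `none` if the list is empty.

λ' = (5−√29)/2 ≈ -0.1926.
[1] lift (-5,-24): star map gives -0.3780; window check -0.8 ≤ -0.3780 < 0.2 is true → IN Λ
[2] lift (1,6): star map gives -0.1555; window check -0.8 ≤ -0.1555 < 0.2 is true → IN Λ
[3] lift (-22,-5): star map gives -21.0371; window check -0.8 ≤ -21.0371 < 0.2 is false → out
[4] lift (4,-15): star map gives 6.8887; window check -0.8 ≤ 6.8887 < 0.2 is false → out
[5] lift (4,19): star map gives 0.3409; window check -0.8 ≤ 0.3409 < 0.2 is false → out
[6] lift (-1,-3): star map gives -0.4223; window check -0.8 ≤ -0.4223 < 0.2 is true → IN Λ
[7] lift (4,18): star map gives 0.5335; window check -0.8 ≤ 0.5335 < 0.2 is false → out
[8] lift (3,22): star map gives -1.2368; window check -0.8 ≤ -1.2368 < 0.2 is false → out

1, 2, 6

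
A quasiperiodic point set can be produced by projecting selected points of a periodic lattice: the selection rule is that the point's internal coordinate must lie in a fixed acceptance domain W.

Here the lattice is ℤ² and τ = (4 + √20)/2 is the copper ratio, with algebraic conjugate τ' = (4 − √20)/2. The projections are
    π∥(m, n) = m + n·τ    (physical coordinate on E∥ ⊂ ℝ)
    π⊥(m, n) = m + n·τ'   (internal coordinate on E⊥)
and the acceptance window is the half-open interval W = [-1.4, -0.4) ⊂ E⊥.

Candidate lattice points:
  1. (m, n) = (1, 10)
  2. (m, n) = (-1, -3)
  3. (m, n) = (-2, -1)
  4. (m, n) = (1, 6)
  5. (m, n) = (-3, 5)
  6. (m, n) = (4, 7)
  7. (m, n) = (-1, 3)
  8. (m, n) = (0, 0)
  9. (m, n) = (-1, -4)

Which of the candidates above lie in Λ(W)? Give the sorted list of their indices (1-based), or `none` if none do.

Compute τ' = (4−√20)/2 = -0.236068, so π⊥(m,n) = m -0.236068·n.
#1 (1,10): internal coord 1 + (10)·τ' = -1.360680; -1.360680 ∈ [-1.4, -0.4) → IN Λ
#2 (-1,-3): internal coord -1 + (-3)·τ' = -0.291796; -0.291796 ∉ [-1.4, -0.4) → out
#3 (-2,-1): internal coord -2 + (-1)·τ' = -1.763932; -1.763932 ∉ [-1.4, -0.4) → out
#4 (1,6): internal coord 1 + (6)·τ' = -0.416408; -0.416408 ∈ [-1.4, -0.4) → IN Λ
#5 (-3,5): internal coord -3 + (5)·τ' = -4.180340; -4.180340 ∉ [-1.4, -0.4) → out
#6 (4,7): internal coord 4 + (7)·τ' = +2.347524; +2.347524 ∉ [-1.4, -0.4) → out
#7 (-1,3): internal coord -1 + (3)·τ' = -1.708204; -1.708204 ∉ [-1.4, -0.4) → out
#8 (0,0): internal coord 0 + (0)·τ' = +0.000000; +0.000000 ∉ [-1.4, -0.4) → out
#9 (-1,-4): internal coord -1 + (-4)·τ' = -0.055728; -0.055728 ∉ [-1.4, -0.4) → out

1, 4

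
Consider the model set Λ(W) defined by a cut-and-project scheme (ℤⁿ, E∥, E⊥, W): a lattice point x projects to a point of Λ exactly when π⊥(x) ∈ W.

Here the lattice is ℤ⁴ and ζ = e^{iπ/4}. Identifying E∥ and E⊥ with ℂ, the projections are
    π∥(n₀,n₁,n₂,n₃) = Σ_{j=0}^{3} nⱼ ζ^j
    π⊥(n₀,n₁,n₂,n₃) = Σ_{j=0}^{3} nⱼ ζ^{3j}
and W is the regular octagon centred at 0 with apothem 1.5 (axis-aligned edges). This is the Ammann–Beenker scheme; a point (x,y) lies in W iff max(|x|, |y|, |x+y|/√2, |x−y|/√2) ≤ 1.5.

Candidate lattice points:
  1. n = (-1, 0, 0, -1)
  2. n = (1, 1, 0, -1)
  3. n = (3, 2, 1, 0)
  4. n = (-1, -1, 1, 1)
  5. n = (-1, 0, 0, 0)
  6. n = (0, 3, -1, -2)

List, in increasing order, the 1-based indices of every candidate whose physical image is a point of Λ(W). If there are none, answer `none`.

With ζ = e^{iπ/4} the internal vectors are ζ^0,ζ^3,ζ^6,ζ^9.
candidate 1: n = (-1, 0, 0, -1) → π⊥ ≈ (-1.70711, -0.70711); max(|x|,|y|,|x±y|/√2) = 1.70711 > 1.5 ⇒ ∉ W
candidate 2: n = (1, 1, 0, -1) → π⊥ ≈ (-0.41421, +0.00000); max(|x|,|y|,|x±y|/√2) = 0.41421 ≤ 1.5 ⇒ ∈ W
candidate 3: n = (3, 2, 1, 0) → π⊥ ≈ (+1.58579, +0.41421); max(|x|,|y|,|x±y|/√2) = 1.58579 > 1.5 ⇒ ∉ W
candidate 4: n = (-1, -1, 1, 1) → π⊥ ≈ (+0.41421, -1.00000); max(|x|,|y|,|x±y|/√2) = 1.00000 ≤ 1.5 ⇒ ∈ W
candidate 5: n = (-1, 0, 0, 0) → π⊥ ≈ (-1.00000, +0.00000); max(|x|,|y|,|x±y|/√2) = 1.00000 ≤ 1.5 ⇒ ∈ W
candidate 6: n = (0, 3, -1, -2) → π⊥ ≈ (-3.53553, +1.70711); max(|x|,|y|,|x±y|/√2) = 3.70711 > 1.5 ⇒ ∉ W

2, 4, 5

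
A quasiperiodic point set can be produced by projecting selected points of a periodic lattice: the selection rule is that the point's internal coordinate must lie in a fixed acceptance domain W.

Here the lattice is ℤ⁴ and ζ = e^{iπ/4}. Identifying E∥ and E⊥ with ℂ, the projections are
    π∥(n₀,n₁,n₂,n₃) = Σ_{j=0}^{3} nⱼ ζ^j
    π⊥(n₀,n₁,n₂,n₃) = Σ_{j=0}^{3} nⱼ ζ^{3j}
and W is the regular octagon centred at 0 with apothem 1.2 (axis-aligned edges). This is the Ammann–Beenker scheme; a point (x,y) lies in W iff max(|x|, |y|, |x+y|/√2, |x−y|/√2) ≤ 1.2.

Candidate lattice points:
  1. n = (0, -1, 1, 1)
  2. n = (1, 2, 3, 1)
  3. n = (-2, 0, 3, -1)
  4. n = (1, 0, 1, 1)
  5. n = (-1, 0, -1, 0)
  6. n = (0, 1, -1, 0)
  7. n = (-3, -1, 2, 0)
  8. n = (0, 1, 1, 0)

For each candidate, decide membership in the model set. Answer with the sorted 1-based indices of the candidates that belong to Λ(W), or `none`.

2, 8

π⊥(n) = n₀ + n₁ζ³ + n₂ζ⁶ + n₃ζ⁹ where ζ = e^{iπ/4}.
candidate 1: n = (0, -1, 1, 1) → π⊥ ≈ (+1.414214, -1.000000); max(|x|,|y|,|x±y|/√2) = 1.707107 > 1.2 ⇒ ∉ W
candidate 2: n = (1, 2, 3, 1) → π⊥ ≈ (+0.292893, -0.878680); max(|x|,|y|,|x±y|/√2) = 0.878680 ≤ 1.2 ⇒ ∈ W
candidate 3: n = (-2, 0, 3, -1) → π⊥ ≈ (-2.707107, -3.707107); max(|x|,|y|,|x±y|/√2) = 4.535534 > 1.2 ⇒ ∉ W
candidate 4: n = (1, 0, 1, 1) → π⊥ ≈ (+1.707107, -0.292893); max(|x|,|y|,|x±y|/√2) = 1.707107 > 1.2 ⇒ ∉ W
candidate 5: n = (-1, 0, -1, 0) → π⊥ ≈ (-1.000000, +1.000000); max(|x|,|y|,|x±y|/√2) = 1.414214 > 1.2 ⇒ ∉ W
candidate 6: n = (0, 1, -1, 0) → π⊥ ≈ (-0.707107, +1.707107); max(|x|,|y|,|x±y|/√2) = 1.707107 > 1.2 ⇒ ∉ W
candidate 7: n = (-3, -1, 2, 0) → π⊥ ≈ (-2.292893, -2.707107); max(|x|,|y|,|x±y|/√2) = 3.535534 > 1.2 ⇒ ∉ W
candidate 8: n = (0, 1, 1, 0) → π⊥ ≈ (-0.707107, -0.292893); max(|x|,|y|,|x±y|/√2) = 0.707107 ≤ 1.2 ⇒ ∈ W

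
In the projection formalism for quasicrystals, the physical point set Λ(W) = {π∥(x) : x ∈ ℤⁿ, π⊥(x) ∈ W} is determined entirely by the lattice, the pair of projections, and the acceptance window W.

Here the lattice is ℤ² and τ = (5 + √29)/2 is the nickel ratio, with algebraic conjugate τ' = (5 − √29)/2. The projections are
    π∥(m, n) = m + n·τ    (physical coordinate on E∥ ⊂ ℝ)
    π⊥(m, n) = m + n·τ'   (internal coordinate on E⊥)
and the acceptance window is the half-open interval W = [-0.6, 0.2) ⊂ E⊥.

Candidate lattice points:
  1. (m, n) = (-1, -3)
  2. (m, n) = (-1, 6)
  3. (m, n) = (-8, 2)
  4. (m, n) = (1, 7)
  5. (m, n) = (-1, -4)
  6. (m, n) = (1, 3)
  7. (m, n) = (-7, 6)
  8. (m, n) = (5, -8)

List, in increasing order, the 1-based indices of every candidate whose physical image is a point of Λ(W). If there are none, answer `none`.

1, 4, 5

Compute τ' = (5−√29)/2 = -0.192582, so π⊥(m,n) = m -0.192582·n.
#1 (-1,-3): internal coord -1 + (-3)·τ' = -0.422253; -0.422253 ∈ [-0.6, 0.2) → IN Λ
#2 (-1,6): internal coord -1 + (6)·τ' = -2.155494; -2.155494 ∉ [-0.6, 0.2) → out
#3 (-8,2): internal coord -8 + (2)·τ' = -8.385165; -8.385165 ∉ [-0.6, 0.2) → out
#4 (1,7): internal coord 1 + (7)·τ' = -0.348077; -0.348077 ∈ [-0.6, 0.2) → IN Λ
#5 (-1,-4): internal coord -1 + (-4)·τ' = -0.229670; -0.229670 ∈ [-0.6, 0.2) → IN Λ
#6 (1,3): internal coord 1 + (3)·τ' = +0.422253; +0.422253 ∉ [-0.6, 0.2) → out
#7 (-7,6): internal coord -7 + (6)·τ' = -8.155494; -8.155494 ∉ [-0.6, 0.2) → out
#8 (5,-8): internal coord 5 + (-8)·τ' = +6.540659; +6.540659 ∉ [-0.6, 0.2) → out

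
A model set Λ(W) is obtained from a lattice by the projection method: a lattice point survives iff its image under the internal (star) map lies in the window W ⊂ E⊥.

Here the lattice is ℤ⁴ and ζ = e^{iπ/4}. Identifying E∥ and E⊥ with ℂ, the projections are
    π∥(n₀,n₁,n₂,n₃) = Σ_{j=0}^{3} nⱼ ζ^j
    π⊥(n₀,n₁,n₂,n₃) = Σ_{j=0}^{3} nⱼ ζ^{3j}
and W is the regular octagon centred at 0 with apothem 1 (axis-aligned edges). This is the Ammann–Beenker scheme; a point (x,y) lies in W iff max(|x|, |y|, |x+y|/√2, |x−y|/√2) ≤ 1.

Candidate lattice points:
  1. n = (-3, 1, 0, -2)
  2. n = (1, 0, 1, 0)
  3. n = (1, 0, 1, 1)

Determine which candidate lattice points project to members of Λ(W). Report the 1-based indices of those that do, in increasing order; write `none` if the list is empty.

Internal map: ζ^{3j} for j=0..3 gives (1,0), (−√2/2,√2/2), (0,−1), (√2/2,√2/2).
#1 (-3, 1, 0, -2): internal (-5.1213, -0.7071); octagon support 5.1213 vs apothem 1 → ∉ W
#2 (1, 0, 1, 0): internal (1.0000, -1.0000); octagon support 1.4142 vs apothem 1 → ∉ W
#3 (1, 0, 1, 1): internal (1.7071, -0.2929); octagon support 1.7071 vs apothem 1 → ∉ W

none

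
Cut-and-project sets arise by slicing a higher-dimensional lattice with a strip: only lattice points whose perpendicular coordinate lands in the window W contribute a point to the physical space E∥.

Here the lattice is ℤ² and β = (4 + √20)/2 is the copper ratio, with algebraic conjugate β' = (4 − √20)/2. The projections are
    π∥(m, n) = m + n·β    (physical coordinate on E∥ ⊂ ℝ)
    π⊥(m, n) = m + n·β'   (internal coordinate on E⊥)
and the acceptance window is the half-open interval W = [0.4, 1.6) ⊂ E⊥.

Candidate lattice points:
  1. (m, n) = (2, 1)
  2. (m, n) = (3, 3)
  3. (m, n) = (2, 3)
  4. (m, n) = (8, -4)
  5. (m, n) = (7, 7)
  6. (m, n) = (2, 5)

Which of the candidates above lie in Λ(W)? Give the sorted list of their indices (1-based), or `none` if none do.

3, 6

Compute β' = (4−√20)/2 = -0.23607, so π⊥(m,n) = m -0.23607·n.
[1] lift (2,1): star map gives 1.76393; window check 0.4 ≤ 1.76393 < 1.6 is false → out
[2] lift (3,3): star map gives 2.29180; window check 0.4 ≤ 2.29180 < 1.6 is false → out
[3] lift (2,3): star map gives 1.29180; window check 0.4 ≤ 1.29180 < 1.6 is true → IN Λ
[4] lift (8,-4): star map gives 8.94427; window check 0.4 ≤ 8.94427 < 1.6 is false → out
[5] lift (7,7): star map gives 5.34752; window check 0.4 ≤ 5.34752 < 1.6 is false → out
[6] lift (2,5): star map gives 0.81966; window check 0.4 ≤ 0.81966 < 1.6 is true → IN Λ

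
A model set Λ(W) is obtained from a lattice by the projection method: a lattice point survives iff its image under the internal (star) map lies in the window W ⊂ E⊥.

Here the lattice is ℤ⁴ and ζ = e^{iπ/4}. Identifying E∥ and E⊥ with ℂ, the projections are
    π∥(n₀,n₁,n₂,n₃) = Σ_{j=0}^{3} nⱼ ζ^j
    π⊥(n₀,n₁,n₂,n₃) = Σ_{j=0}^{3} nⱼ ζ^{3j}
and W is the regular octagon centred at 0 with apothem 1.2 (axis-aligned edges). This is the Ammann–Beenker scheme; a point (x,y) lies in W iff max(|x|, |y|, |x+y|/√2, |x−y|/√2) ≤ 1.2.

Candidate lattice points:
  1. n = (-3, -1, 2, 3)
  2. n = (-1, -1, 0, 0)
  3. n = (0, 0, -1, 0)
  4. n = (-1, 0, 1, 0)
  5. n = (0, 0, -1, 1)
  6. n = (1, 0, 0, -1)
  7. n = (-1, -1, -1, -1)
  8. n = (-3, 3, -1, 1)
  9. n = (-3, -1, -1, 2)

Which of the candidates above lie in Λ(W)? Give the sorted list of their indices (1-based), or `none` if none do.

1, 2, 3, 6, 7

Internal map: ζ^{3j} for j=0..3 gives (1,0), (−√2/2,√2/2), (0,−1), (√2/2,√2/2).
candidate 1: n = (-3, -1, 2, 3) → π⊥ ≈ (-0.1716, -0.5858); max(|x|,|y|,|x±y|/√2) = 0.5858 ≤ 1.2 ⇒ ∈ W
candidate 2: n = (-1, -1, 0, 0) → π⊥ ≈ (-0.2929, -0.7071); max(|x|,|y|,|x±y|/√2) = 0.7071 ≤ 1.2 ⇒ ∈ W
candidate 3: n = (0, 0, -1, 0) → π⊥ ≈ (+0.0000, +1.0000); max(|x|,|y|,|x±y|/√2) = 1.0000 ≤ 1.2 ⇒ ∈ W
candidate 4: n = (-1, 0, 1, 0) → π⊥ ≈ (-1.0000, -1.0000); max(|x|,|y|,|x±y|/√2) = 1.4142 > 1.2 ⇒ ∉ W
candidate 5: n = (0, 0, -1, 1) → π⊥ ≈ (+0.7071, +1.7071); max(|x|,|y|,|x±y|/√2) = 1.7071 > 1.2 ⇒ ∉ W
candidate 6: n = (1, 0, 0, -1) → π⊥ ≈ (+0.2929, -0.7071); max(|x|,|y|,|x±y|/√2) = 0.7071 ≤ 1.2 ⇒ ∈ W
candidate 7: n = (-1, -1, -1, -1) → π⊥ ≈ (-1.0000, -0.4142); max(|x|,|y|,|x±y|/√2) = 1.0000 ≤ 1.2 ⇒ ∈ W
candidate 8: n = (-3, 3, -1, 1) → π⊥ ≈ (-4.4142, +3.8284); max(|x|,|y|,|x±y|/√2) = 5.8284 > 1.2 ⇒ ∉ W
candidate 9: n = (-3, -1, -1, 2) → π⊥ ≈ (-0.8787, +1.7071); max(|x|,|y|,|x±y|/√2) = 1.8284 > 1.2 ⇒ ∉ W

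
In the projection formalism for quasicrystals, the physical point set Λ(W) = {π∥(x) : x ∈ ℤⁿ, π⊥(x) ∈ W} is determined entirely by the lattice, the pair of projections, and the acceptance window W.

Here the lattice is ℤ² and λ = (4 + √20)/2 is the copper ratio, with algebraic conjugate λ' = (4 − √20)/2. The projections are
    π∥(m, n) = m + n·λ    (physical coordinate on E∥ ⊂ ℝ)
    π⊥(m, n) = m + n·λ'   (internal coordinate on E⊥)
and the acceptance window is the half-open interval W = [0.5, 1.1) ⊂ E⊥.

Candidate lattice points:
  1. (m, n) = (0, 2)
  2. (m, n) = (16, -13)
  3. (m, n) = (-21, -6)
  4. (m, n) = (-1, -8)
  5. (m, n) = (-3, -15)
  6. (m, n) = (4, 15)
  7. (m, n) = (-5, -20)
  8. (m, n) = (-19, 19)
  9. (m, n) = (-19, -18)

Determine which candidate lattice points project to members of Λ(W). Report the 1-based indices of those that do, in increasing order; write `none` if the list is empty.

Compute λ' = (4−√20)/2 = -0.236068, so π⊥(m,n) = m -0.236068·n.
#1 (0,2): internal coord 0 + (2)·λ' = -0.472136; -0.472136 ∉ [0.5, 1.1) → out
#2 (16,-13): internal coord 16 + (-13)·λ' = +19.068884; +19.068884 ∉ [0.5, 1.1) → out
#3 (-21,-6): internal coord -21 + (-6)·λ' = -19.583592; -19.583592 ∉ [0.5, 1.1) → out
#4 (-1,-8): internal coord -1 + (-8)·λ' = +0.888544; +0.888544 ∈ [0.5, 1.1) → IN Λ
#5 (-3,-15): internal coord -3 + (-15)·λ' = +0.541020; +0.541020 ∈ [0.5, 1.1) → IN Λ
#6 (4,15): internal coord 4 + (15)·λ' = +0.458980; +0.458980 ∉ [0.5, 1.1) → out
#7 (-5,-20): internal coord -5 + (-20)·λ' = -0.278640; -0.278640 ∉ [0.5, 1.1) → out
#8 (-19,19): internal coord -19 + (19)·λ' = -23.485292; -23.485292 ∉ [0.5, 1.1) → out
#9 (-19,-18): internal coord -19 + (-18)·λ' = -14.750776; -14.750776 ∉ [0.5, 1.1) → out

4, 5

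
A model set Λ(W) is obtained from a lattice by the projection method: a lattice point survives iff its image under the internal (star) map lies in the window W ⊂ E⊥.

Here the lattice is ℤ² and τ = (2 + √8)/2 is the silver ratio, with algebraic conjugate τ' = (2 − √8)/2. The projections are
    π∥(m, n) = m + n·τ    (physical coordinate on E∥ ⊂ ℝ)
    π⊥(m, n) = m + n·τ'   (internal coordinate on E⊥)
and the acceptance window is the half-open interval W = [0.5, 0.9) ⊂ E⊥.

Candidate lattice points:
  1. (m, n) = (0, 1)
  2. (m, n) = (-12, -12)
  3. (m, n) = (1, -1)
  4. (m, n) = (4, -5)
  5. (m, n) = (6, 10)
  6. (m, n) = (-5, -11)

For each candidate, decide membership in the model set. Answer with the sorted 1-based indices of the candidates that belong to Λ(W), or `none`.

τ' = (2−√8)/2 ≈ -0.414214.
#1 (0,1): internal coord 0 + (1)·τ' = -0.414214; -0.414214 ∉ [0.5, 0.9) → out
#2 (-12,-12): internal coord -12 + (-12)·τ' = -7.029437; -7.029437 ∉ [0.5, 0.9) → out
#3 (1,-1): internal coord 1 + (-1)·τ' = +1.414214; +1.414214 ∉ [0.5, 0.9) → out
#4 (4,-5): internal coord 4 + (-5)·τ' = +6.071068; +6.071068 ∉ [0.5, 0.9) → out
#5 (6,10): internal coord 6 + (10)·τ' = +1.857864; +1.857864 ∉ [0.5, 0.9) → out
#6 (-5,-11): internal coord -5 + (-11)·τ' = -0.443651; -0.443651 ∉ [0.5, 0.9) → out

none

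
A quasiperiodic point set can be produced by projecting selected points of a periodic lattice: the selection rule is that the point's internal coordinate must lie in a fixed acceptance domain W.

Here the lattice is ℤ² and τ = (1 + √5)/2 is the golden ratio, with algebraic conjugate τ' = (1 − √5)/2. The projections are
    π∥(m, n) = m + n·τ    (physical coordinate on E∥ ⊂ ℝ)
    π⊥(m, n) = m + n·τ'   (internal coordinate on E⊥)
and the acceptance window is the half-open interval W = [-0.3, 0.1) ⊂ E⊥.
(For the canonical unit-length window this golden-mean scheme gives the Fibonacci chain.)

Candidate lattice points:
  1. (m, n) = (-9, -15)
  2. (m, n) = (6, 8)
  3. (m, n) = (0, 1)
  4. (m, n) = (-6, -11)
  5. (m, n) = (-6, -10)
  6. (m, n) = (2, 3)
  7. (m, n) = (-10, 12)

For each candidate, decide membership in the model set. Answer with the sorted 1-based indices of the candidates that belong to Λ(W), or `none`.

Compute τ' = (1−√5)/2 = -0.61803, so π⊥(m,n) = m -0.61803·n.
candidate 1: (m,n)=(-9,-15) → π∥ = -9-15·τ ≈ -33.27051, π⊥ = -9-15·τ' ≈ 0.27051 ∉ [-0.3, 0.1) ⇒ out
candidate 2: (m,n)=(6,8) → π∥ = 6+8·τ ≈ 18.94427, π⊥ = 6+8·τ' ≈ 1.05573 ∉ [-0.3, 0.1) ⇒ out
candidate 3: (m,n)=(0,1) → π∥ = 0+1·τ ≈ 1.61803, π⊥ = 0+1·τ' ≈ -0.61803 ∉ [-0.3, 0.1) ⇒ out
candidate 4: (m,n)=(-6,-11) → π∥ = -6-11·τ ≈ -23.79837, π⊥ = -6-11·τ' ≈ 0.79837 ∉ [-0.3, 0.1) ⇒ out
candidate 5: (m,n)=(-6,-10) → π∥ = -6-10·τ ≈ -22.18034, π⊥ = -6-10·τ' ≈ 0.18034 ∉ [-0.3, 0.1) ⇒ out
candidate 6: (m,n)=(2,3) → π∥ = 2+3·τ ≈ 6.85410, π⊥ = 2+3·τ' ≈ 0.14590 ∉ [-0.3, 0.1) ⇒ out
candidate 7: (m,n)=(-10,12) → π∥ = -10+12·τ ≈ 9.41641, π⊥ = -10+12·τ' ≈ -17.41641 ∉ [-0.3, 0.1) ⇒ out

none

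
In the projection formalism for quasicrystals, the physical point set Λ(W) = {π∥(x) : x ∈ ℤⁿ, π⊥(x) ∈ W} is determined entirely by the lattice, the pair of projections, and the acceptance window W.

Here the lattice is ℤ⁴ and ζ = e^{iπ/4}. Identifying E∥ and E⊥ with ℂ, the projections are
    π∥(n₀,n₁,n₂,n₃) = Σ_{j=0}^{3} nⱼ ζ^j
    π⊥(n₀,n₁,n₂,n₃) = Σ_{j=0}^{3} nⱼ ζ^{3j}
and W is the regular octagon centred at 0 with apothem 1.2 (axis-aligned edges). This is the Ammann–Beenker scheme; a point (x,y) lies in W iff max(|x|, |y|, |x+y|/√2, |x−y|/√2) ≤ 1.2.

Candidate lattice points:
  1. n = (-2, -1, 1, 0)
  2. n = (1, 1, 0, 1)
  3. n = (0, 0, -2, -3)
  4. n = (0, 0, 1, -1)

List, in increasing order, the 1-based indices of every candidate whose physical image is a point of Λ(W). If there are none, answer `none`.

none

With ζ = e^{iπ/4} the internal vectors are ζ^0,ζ^3,ζ^6,ζ^9.
candidate 1: n = (-2, -1, 1, 0) → π⊥ ≈ (-1.292893, -1.707107); max(|x|,|y|,|x±y|/√2) = 2.121320 > 1.2 ⇒ ∉ W
candidate 2: n = (1, 1, 0, 1) → π⊥ ≈ (+1.000000, +1.414214); max(|x|,|y|,|x±y|/√2) = 1.707107 > 1.2 ⇒ ∉ W
candidate 3: n = (0, 0, -2, -3) → π⊥ ≈ (-2.121320, -0.121320); max(|x|,|y|,|x±y|/√2) = 2.121320 > 1.2 ⇒ ∉ W
candidate 4: n = (0, 0, 1, -1) → π⊥ ≈ (-0.707107, -1.707107); max(|x|,|y|,|x±y|/√2) = 1.707107 > 1.2 ⇒ ∉ W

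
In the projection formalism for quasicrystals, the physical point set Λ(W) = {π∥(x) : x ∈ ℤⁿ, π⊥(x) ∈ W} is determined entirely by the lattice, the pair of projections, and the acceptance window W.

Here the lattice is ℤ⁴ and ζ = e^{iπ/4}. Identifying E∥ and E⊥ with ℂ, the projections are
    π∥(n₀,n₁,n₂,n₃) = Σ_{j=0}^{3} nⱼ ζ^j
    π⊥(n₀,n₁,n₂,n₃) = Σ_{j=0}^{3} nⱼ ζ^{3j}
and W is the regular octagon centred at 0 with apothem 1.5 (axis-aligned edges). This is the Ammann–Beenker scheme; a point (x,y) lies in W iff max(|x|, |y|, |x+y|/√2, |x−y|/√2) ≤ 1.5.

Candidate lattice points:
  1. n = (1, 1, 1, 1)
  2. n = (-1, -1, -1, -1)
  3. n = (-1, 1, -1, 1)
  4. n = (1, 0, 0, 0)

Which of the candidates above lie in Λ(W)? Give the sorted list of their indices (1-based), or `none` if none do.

1, 2, 4

Internal map: ζ^{3j} for j=0..3 gives (1,0), (−√2/2,√2/2), (0,−1), (√2/2,√2/2).
#1 (1, 1, 1, 1): internal (1.000000, 0.414214); octagon support 1.000000 vs apothem 1.5 → ∈ W
#2 (-1, -1, -1, -1): internal (-1.000000, -0.414214); octagon support 1.000000 vs apothem 1.5 → ∈ W
#3 (-1, 1, -1, 1): internal (-1.000000, 2.414214); octagon support 2.414214 vs apothem 1.5 → ∉ W
#4 (1, 0, 0, 0): internal (1.000000, 0.000000); octagon support 1.000000 vs apothem 1.5 → ∈ W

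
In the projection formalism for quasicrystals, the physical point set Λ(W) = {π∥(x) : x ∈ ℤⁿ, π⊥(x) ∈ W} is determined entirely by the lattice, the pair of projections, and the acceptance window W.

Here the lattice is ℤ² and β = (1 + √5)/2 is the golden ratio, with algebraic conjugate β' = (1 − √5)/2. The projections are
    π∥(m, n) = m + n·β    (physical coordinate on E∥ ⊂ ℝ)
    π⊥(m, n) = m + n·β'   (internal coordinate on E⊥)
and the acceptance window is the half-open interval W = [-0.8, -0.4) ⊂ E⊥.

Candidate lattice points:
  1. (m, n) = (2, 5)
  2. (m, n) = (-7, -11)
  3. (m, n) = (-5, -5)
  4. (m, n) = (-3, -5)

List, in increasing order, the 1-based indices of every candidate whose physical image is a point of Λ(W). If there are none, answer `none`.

none

Compute β' = (1−√5)/2 = -0.61803, so π⊥(m,n) = m -0.61803·n.
candidate 1: (m,n)=(2,5) → π∥ = 2+5·β ≈ 10.09017, π⊥ = 2+5·β' ≈ -1.09017 ∉ [-0.8, -0.4) ⇒ out
candidate 2: (m,n)=(-7,-11) → π∥ = -7-11·β ≈ -24.79837, π⊥ = -7-11·β' ≈ -0.20163 ∉ [-0.8, -0.4) ⇒ out
candidate 3: (m,n)=(-5,-5) → π∥ = -5-5·β ≈ -13.09017, π⊥ = -5-5·β' ≈ -1.90983 ∉ [-0.8, -0.4) ⇒ out
candidate 4: (m,n)=(-3,-5) → π∥ = -3-5·β ≈ -11.09017, π⊥ = -3-5·β' ≈ 0.09017 ∉ [-0.8, -0.4) ⇒ out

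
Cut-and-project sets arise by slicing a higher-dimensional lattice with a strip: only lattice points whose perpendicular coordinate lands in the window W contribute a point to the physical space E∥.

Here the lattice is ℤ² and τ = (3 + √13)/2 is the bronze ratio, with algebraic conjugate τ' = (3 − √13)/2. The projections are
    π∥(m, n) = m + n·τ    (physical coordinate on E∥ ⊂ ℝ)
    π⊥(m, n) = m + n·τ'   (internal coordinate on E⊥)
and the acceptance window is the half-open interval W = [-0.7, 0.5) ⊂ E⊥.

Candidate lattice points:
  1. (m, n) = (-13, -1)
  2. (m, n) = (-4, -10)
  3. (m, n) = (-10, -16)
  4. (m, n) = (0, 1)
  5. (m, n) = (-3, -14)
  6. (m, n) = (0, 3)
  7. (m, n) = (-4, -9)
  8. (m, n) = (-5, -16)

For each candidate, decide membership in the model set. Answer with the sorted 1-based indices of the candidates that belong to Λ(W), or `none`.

Compute τ' = (3−√13)/2 = -0.3028, so π⊥(m,n) = m -0.3028·n.
candidate 1: (m,n)=(-13,-1) → π∥ = -13-1·τ ≈ -16.3028, π⊥ = -13-1·τ' ≈ -12.6972 ∉ [-0.7, 0.5) ⇒ out
candidate 2: (m,n)=(-4,-10) → π∥ = -4-10·τ ≈ -37.0278, π⊥ = -4-10·τ' ≈ -0.9722 ∉ [-0.7, 0.5) ⇒ out
candidate 3: (m,n)=(-10,-16) → π∥ = -10-16·τ ≈ -62.8444, π⊥ = -10-16·τ' ≈ -5.1556 ∉ [-0.7, 0.5) ⇒ out
candidate 4: (m,n)=(0,1) → π∥ = 0+1·τ ≈ 3.3028, π⊥ = 0+1·τ' ≈ -0.3028 ∈ [-0.7, 0.5) ⇒ IN Λ
candidate 5: (m,n)=(-3,-14) → π∥ = -3-14·τ ≈ -49.2389, π⊥ = -3-14·τ' ≈ 1.2389 ∉ [-0.7, 0.5) ⇒ out
candidate 6: (m,n)=(0,3) → π∥ = 0+3·τ ≈ 9.9083, π⊥ = 0+3·τ' ≈ -0.9083 ∉ [-0.7, 0.5) ⇒ out
candidate 7: (m,n)=(-4,-9) → π∥ = -4-9·τ ≈ -33.7250, π⊥ = -4-9·τ' ≈ -1.2750 ∉ [-0.7, 0.5) ⇒ out
candidate 8: (m,n)=(-5,-16) → π∥ = -5-16·τ ≈ -57.8444, π⊥ = -5-16·τ' ≈ -0.1556 ∈ [-0.7, 0.5) ⇒ IN Λ

4, 8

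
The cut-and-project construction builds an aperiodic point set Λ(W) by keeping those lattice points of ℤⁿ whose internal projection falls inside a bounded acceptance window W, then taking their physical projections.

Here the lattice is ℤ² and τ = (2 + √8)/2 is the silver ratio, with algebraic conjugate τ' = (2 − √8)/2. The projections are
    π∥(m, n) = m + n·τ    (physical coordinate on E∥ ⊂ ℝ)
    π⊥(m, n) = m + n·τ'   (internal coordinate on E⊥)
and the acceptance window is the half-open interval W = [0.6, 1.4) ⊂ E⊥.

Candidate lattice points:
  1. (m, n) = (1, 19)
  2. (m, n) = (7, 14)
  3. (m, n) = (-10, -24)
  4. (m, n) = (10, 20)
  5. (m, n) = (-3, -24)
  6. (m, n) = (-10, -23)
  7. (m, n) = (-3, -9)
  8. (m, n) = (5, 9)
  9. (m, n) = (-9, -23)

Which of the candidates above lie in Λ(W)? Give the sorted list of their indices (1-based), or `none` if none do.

2, 7, 8

Numerically τ ≈ 2.414214 and τ' = −1/τ ≈ -0.414214.
[1] lift (1,19): star map gives -6.870058; window check 0.6 ≤ -6.870058 < 1.4 is false → out
[2] lift (7,14): star map gives 1.201010; window check 0.6 ≤ 1.201010 < 1.4 is true → IN Λ
[3] lift (-10,-24): star map gives -0.058875; window check 0.6 ≤ -0.058875 < 1.4 is false → out
[4] lift (10,20): star map gives 1.715729; window check 0.6 ≤ 1.715729 < 1.4 is false → out
[5] lift (-3,-24): star map gives 6.941125; window check 0.6 ≤ 6.941125 < 1.4 is false → out
[6] lift (-10,-23): star map gives -0.473088; window check 0.6 ≤ -0.473088 < 1.4 is false → out
[7] lift (-3,-9): star map gives 0.727922; window check 0.6 ≤ 0.727922 < 1.4 is true → IN Λ
[8] lift (5,9): star map gives 1.272078; window check 0.6 ≤ 1.272078 < 1.4 is true → IN Λ
[9] lift (-9,-23): star map gives 0.526912; window check 0.6 ≤ 0.526912 < 1.4 is false → out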